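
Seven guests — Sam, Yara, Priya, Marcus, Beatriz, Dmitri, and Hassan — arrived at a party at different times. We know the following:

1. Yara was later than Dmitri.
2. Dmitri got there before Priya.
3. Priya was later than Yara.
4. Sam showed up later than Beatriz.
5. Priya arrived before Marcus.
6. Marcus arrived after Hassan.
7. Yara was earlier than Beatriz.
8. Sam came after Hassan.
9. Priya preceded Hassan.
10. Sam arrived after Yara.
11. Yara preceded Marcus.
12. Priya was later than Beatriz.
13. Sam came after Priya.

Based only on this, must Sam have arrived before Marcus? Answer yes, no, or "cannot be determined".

No chain of stated constraints runs from Sam to Marcus, and none runs from Marcus to Sam either.
So the relative order of Sam and Marcus is not fixed by the given facts.

cannot be determined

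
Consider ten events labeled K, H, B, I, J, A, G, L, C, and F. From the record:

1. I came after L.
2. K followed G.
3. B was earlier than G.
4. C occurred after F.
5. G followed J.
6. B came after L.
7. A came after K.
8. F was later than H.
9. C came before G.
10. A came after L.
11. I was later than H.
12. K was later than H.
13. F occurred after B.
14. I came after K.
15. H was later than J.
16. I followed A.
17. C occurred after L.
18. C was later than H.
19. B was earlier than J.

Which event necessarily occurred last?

I

Every other event has a chain of constraints placing it before I, so I is last.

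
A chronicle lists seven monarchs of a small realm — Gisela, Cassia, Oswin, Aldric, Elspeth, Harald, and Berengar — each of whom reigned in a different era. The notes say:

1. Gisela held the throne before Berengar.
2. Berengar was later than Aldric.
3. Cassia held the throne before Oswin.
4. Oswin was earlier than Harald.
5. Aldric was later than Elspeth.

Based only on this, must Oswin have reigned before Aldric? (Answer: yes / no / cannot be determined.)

No chain of stated constraints runs from Oswin to Aldric, and none runs from Aldric to Oswin either.
So the relative order of Oswin and Aldric is not fixed by the given facts.

cannot be determined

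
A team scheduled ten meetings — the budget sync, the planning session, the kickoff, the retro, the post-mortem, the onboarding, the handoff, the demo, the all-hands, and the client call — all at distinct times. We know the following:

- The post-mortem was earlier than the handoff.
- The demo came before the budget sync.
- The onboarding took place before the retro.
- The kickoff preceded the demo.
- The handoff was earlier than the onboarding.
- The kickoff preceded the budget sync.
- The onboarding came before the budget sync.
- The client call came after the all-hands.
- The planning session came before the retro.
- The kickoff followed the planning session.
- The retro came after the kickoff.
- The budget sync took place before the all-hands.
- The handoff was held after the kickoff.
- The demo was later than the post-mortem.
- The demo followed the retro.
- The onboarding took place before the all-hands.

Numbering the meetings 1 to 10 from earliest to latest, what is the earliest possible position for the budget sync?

The demo, the handoff, the kickoff, the onboarding, the planning session, the post-mortem, and the retro must all come before the budget sync — 7 forced predecessors.
Nothing else is forced ahead of the budget sync, so its earliest slot is position 7 + 1 = 8.

8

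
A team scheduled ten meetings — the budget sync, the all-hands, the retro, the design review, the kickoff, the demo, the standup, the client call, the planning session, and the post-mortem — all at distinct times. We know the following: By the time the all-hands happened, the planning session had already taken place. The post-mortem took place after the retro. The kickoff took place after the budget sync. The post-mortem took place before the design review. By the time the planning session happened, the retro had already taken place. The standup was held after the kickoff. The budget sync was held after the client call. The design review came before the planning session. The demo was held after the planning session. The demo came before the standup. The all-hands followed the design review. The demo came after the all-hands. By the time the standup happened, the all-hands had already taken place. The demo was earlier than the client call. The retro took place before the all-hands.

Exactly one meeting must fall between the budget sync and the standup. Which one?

Tracing the constraints gives the budget sync → the kickoff → the standup, so the kickoff sits after the budget sync and before the standup.
No other meeting is forced both after the budget sync and before the standup.

the kickoff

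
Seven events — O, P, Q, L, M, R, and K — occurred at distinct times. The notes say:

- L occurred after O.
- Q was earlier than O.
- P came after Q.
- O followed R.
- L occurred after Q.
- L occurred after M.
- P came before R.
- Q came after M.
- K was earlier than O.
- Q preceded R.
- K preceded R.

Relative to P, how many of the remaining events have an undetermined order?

1

Forced before P: M and Q; forced after P: L, O, and R.
That leaves K with no forced order relative to P — 1.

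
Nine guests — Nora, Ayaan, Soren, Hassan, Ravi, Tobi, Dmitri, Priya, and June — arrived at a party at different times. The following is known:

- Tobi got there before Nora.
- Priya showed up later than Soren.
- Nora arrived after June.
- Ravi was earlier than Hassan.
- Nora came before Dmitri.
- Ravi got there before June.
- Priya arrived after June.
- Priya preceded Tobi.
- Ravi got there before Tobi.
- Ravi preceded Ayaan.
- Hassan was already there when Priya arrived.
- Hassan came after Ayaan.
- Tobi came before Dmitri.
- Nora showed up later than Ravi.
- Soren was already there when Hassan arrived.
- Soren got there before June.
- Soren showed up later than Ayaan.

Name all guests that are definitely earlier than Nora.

Directly stated before Nora: June, Ravi, and Tobi.
Ayaan reaches Nora via Ayaan → Soren → June → Nora.
Hassan reaches Nora via Hassan → Priya → Tobi → Nora.
Priya reaches Nora via Priya → Tobi → Nora.
Likewise Soren reaches Nora by chaining the stated constraints.
No chain forces Dmitri ahead of Nora.

Ayaan, Hassan, June, Priya, Ravi, Soren, Tobi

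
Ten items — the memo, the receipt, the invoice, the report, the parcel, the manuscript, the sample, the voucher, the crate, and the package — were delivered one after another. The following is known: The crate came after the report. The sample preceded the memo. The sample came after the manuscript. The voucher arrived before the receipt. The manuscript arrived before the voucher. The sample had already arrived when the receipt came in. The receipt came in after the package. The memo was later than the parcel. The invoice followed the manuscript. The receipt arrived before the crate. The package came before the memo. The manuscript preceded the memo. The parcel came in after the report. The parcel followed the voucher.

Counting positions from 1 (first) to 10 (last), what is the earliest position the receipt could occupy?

The manuscript, the package, the sample, and the voucher must all come before the receipt — 4 forced predecessors.
Nothing else is forced ahead of the receipt, so its earliest slot is position 4 + 1 = 5.

5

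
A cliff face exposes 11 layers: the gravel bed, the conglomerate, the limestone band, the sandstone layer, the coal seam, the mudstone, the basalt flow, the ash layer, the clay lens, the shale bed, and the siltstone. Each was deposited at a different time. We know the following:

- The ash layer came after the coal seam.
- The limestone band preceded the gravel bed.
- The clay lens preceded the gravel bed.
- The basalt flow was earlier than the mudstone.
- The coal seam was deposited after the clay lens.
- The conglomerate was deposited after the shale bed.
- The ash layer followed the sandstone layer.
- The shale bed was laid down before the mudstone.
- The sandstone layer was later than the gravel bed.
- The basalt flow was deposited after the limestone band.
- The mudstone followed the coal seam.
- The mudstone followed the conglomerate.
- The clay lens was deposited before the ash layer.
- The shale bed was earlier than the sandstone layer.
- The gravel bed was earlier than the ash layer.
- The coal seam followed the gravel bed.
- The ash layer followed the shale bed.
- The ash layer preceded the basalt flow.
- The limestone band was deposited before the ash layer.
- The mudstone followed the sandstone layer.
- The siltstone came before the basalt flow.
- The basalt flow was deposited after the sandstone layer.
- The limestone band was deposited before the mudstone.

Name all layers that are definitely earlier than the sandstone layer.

Directly stated before the sandstone layer: the gravel bed and the shale bed.
The clay lens reaches the sandstone layer via the clay lens → the gravel bed → the sandstone layer.
The limestone band reaches the sandstone layer via the limestone band → the gravel bed → the sandstone layer.

the clay lens, the gravel bed, the limestone band, the shale bed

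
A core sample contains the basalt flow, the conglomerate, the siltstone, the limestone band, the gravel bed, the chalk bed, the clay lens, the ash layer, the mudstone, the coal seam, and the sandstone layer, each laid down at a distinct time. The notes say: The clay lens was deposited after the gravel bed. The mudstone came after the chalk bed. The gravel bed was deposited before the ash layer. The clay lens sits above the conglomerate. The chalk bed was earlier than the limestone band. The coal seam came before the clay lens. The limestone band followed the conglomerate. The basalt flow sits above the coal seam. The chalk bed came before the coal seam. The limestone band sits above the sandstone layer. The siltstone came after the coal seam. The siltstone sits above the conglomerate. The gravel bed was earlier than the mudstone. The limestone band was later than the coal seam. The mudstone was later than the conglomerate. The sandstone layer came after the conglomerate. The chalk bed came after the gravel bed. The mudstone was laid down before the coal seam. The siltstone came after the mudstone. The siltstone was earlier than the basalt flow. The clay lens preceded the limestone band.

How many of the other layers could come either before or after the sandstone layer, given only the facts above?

Forced before the sandstone layer: the conglomerate; forced after the sandstone layer: the limestone band.
That leaves the ash layer, the basalt flow, the chalk bed, the clay lens, the coal seam, the gravel bed, the mudstone, and the siltstone with no forced order relative to the sandstone layer — 8.

8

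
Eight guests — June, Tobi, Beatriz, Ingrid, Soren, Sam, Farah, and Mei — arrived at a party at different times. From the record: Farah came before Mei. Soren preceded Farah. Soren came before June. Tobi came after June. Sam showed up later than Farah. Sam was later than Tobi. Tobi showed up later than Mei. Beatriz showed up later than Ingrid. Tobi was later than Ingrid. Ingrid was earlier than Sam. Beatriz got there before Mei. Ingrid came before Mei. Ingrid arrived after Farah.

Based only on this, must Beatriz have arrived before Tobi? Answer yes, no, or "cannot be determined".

Chain the constraints: Beatriz → Mei → Tobi. Each link is directly stated, so Beatriz comes before Tobi.

yes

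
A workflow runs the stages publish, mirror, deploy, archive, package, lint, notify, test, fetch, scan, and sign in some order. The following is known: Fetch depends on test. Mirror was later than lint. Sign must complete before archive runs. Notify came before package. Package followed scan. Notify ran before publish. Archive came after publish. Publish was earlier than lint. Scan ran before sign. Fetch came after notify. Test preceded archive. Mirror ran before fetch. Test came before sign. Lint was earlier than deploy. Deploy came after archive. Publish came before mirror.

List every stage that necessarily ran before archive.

notify, publish, scan, sign, test

Directly stated before archive: publish, sign, and test.
Notify reaches archive via notify → publish → archive.
Scan reaches archive via scan → sign → archive.
No chain forces package (or any of the others) ahead of archive.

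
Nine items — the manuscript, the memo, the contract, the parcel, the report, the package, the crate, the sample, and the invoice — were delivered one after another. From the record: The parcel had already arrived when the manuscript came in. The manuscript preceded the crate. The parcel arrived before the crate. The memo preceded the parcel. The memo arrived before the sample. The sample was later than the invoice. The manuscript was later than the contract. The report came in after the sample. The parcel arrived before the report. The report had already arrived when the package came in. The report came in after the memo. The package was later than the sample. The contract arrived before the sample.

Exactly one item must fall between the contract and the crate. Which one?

the manuscript

Tracing the constraints gives the contract → the manuscript → the crate, so the manuscript sits after the contract and before the crate.
No other item is forced both after the contract and before the crate.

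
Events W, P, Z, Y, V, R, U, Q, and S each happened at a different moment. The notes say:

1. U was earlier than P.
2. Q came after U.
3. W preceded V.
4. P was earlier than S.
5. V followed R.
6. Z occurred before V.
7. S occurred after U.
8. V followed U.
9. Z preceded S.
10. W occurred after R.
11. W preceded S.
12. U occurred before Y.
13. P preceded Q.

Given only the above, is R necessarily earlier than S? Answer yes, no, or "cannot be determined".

Chain the constraints: R → W → S. Each link is directly stated, so R comes before S.

yes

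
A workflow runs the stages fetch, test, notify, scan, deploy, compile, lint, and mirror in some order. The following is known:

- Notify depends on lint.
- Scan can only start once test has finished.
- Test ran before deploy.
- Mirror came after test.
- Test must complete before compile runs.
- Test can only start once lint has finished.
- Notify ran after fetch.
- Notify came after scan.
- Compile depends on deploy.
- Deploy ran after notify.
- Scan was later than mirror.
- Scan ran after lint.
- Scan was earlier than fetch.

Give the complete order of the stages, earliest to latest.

The constraints fix every adjacent pair, so only one ordering works:
lint → test → mirror → scan → fetch → notify → deploy → compile.

lint, test, mirror, scan, fetch, notify, deploy, compile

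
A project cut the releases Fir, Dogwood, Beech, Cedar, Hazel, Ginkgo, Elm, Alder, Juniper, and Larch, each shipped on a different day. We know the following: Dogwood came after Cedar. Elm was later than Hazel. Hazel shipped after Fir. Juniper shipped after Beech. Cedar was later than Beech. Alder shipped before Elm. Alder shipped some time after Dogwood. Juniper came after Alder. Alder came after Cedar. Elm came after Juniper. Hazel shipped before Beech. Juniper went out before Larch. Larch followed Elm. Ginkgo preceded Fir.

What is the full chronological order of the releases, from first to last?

The constraints fix every adjacent pair, so only one ordering works:
Ginkgo → Fir → Hazel → Beech → Cedar → Dogwood → Alder → Juniper → Elm → Larch.

Ginkgo, Fir, Hazel, Beech, Cedar, Dogwood, Alder, Juniper, Elm, Larch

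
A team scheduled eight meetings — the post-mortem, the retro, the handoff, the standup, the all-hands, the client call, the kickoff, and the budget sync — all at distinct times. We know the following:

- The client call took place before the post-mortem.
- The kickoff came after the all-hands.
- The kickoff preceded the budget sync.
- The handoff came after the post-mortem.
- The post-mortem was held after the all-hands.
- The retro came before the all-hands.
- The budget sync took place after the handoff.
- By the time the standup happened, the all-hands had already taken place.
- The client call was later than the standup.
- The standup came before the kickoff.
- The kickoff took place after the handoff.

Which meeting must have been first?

The retro has a chain of constraints placing it before every other meeting, so the retro must be first.

the retro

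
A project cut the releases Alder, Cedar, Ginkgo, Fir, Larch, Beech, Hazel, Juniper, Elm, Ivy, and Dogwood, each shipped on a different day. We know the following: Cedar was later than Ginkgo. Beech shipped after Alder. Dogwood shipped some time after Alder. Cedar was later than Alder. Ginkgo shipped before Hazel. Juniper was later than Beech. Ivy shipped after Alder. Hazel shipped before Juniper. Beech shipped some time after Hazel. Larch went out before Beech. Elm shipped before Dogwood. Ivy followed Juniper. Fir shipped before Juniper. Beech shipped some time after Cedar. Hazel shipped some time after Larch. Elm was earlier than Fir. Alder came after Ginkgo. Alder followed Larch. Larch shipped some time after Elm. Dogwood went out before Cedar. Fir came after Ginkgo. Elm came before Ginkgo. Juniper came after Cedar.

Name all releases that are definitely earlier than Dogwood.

Directly stated before Dogwood: Alder and Elm.
Ginkgo reaches Dogwood via Ginkgo → Alder → Dogwood.
Larch reaches Dogwood via Larch → Alder → Dogwood.
No chain forces Beech (or any of the others) ahead of Dogwood.

Alder, Elm, Ginkgo, Larch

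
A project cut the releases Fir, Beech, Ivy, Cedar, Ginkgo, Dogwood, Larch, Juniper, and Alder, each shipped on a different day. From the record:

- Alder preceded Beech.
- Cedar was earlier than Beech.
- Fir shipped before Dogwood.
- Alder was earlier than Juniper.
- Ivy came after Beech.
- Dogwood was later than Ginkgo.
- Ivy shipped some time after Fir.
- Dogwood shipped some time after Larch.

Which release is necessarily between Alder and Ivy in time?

Tracing the constraints gives Alder → Beech → Ivy, so Beech sits after Alder and before Ivy.
No other release is forced both after Alder and before Ivy.

Beech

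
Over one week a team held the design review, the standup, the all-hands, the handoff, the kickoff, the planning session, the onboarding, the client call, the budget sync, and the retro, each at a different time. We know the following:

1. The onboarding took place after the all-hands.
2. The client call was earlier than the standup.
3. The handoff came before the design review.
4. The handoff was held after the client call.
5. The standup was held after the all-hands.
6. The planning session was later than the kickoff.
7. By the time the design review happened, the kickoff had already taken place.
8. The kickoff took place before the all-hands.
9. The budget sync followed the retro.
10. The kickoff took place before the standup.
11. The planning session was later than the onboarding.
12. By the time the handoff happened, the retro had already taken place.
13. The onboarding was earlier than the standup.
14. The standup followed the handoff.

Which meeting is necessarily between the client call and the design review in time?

the handoff

Tracing the constraints gives the client call → the handoff → the design review, so the handoff sits after the client call and before the design review.
No other meeting is forced both after the client call and before the design review.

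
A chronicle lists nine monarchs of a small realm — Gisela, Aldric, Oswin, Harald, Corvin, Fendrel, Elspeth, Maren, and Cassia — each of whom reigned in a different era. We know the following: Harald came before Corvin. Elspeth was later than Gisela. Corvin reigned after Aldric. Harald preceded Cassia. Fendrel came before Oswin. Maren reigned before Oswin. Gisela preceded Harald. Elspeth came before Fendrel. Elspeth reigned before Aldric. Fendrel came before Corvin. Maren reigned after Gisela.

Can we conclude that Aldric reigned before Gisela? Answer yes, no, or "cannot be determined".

no

Tracing the constraints gives Gisela → Elspeth → Aldric, so Gisela must come before Aldric.
That means Aldric cannot be before Gisela.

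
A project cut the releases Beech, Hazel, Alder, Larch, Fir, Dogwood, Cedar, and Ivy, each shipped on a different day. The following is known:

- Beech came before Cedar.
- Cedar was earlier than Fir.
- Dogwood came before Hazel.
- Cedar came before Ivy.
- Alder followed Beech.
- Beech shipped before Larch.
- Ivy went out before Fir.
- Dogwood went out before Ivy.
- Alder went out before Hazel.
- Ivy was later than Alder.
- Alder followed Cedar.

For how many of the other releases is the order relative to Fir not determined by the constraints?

Forced before Fir: Alder, Beech, Cedar, Dogwood, and Ivy.
That leaves Hazel and Larch with no forced order relative to Fir — 2.

2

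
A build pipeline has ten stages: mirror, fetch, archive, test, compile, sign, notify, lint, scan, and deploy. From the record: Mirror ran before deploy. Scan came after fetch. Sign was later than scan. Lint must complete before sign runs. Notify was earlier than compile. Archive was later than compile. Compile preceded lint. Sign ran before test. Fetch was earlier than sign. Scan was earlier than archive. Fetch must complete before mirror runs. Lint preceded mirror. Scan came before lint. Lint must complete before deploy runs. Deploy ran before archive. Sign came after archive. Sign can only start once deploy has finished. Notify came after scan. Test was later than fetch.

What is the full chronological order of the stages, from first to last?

The constraints fix every adjacent pair, so only one ordering works:
fetch → scan → notify → compile → lint → mirror → deploy → archive → sign → test.

fetch, scan, notify, compile, lint, mirror, deploy, archive, sign, test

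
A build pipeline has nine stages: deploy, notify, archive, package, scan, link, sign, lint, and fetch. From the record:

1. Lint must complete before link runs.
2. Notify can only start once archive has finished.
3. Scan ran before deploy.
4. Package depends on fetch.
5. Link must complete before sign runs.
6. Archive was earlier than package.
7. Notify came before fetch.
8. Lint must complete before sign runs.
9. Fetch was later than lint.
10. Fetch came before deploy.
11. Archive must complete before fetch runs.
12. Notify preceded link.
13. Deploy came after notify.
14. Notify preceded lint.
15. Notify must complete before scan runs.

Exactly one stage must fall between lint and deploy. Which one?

Tracing the constraints gives lint → fetch → deploy, so fetch sits after lint and before deploy.
No other stage is forced both after lint and before deploy.

fetch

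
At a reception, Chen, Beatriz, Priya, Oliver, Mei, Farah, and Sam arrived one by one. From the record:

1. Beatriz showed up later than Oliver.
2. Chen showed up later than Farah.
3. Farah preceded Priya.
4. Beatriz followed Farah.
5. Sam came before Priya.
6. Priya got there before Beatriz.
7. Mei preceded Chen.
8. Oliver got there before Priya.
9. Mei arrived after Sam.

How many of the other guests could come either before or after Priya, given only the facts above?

2

Forced before Priya: Farah, Oliver, and Sam; forced after Priya: Beatriz.
That leaves Chen and Mei with no forced order relative to Priya — 2.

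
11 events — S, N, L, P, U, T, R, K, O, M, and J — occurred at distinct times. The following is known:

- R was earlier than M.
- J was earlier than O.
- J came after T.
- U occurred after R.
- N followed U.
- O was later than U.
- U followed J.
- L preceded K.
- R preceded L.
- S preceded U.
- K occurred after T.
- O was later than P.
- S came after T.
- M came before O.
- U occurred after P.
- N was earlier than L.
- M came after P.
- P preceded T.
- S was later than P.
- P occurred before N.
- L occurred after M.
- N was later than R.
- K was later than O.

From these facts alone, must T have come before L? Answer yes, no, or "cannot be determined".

yes

Chain the constraints: T → J → U → N → L. Each link is directly stated, so T comes before L.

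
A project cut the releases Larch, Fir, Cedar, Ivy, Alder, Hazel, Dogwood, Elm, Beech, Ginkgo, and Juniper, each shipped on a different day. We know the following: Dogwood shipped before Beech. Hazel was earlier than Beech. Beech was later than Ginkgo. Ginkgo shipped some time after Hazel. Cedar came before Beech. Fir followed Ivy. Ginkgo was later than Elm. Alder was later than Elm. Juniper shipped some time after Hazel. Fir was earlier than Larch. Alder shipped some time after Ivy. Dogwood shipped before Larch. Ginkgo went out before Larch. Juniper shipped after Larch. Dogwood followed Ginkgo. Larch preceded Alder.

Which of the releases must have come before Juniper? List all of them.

Directly stated before Juniper: Hazel and Larch.
Dogwood reaches Juniper via Dogwood → Larch → Juniper.
Elm reaches Juniper via Elm → Ginkgo → Larch → Juniper.
Fir reaches Juniper via Fir → Larch → Juniper.
Likewise Ginkgo and Ivy each reach Juniper by chaining the stated constraints.
No chain forces Alder (or any of the others) ahead of Juniper.

Dogwood, Elm, Fir, Ginkgo, Hazel, Ivy, Larch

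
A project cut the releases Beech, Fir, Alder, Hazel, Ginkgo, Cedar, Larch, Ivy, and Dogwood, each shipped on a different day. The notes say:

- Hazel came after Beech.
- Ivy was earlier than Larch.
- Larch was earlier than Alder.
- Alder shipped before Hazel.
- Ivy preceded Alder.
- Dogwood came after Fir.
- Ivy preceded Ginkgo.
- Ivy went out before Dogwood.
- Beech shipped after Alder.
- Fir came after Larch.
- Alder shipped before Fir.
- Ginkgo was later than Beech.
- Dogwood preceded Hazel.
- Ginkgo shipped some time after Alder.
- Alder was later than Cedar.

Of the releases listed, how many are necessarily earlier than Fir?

Directly stated before Fir: Alder and Larch.
Cedar reaches Fir via Cedar → Alder → Fir.
Ivy reaches Fir via Ivy → Alder → Fir.
No chain forces Dogwood (or any of the others) ahead of Fir.
That's Alder, Cedar, Ivy, and Larch — 4 in all.

4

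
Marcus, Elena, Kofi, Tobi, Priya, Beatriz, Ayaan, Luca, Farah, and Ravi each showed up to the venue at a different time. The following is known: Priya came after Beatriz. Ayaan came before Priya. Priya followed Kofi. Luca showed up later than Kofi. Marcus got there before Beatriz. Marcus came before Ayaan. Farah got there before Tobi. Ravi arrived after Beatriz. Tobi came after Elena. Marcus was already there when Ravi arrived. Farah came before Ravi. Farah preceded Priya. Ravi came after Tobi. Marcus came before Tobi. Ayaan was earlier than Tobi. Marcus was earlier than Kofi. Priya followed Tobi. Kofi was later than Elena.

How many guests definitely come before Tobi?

4

Directly stated before Tobi: Ayaan, Elena, Farah, and Marcus.
No chain forces Kofi (or any of the others) ahead of Tobi.
That's Ayaan, Elena, Farah, and Marcus — 4 in all.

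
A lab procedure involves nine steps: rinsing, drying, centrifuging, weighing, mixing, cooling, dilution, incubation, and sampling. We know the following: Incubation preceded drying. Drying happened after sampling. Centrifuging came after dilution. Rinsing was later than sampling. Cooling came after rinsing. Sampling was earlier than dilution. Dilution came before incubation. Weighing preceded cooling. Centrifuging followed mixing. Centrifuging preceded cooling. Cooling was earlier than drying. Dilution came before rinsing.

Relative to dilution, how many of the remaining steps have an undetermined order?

Forced before dilution: sampling; forced after dilution: centrifuging, cooling, drying, incubation, and rinsing.
That leaves mixing and weighing with no forced order relative to dilution — 2.

2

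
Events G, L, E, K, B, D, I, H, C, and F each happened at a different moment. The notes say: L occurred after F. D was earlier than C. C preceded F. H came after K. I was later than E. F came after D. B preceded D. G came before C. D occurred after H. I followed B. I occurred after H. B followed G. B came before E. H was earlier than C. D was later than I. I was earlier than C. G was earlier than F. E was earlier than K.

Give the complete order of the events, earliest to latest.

G, B, E, K, H, I, D, C, F, L

The constraints fix every adjacent pair, so only one ordering works:
G → B → E → K → H → I → D → C → F → L.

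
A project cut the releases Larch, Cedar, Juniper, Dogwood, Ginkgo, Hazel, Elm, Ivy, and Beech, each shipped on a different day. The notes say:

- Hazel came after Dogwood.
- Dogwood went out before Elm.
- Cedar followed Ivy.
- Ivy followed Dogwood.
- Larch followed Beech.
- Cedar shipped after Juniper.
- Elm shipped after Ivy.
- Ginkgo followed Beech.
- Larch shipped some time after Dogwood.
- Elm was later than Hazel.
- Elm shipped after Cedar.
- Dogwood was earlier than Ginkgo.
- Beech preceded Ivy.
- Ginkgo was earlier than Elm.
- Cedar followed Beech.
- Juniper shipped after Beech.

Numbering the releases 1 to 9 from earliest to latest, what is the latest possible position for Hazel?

8

Hazel must come before Elm — 1 release forced after it.
Everything else can be placed before Hazel in some valid order, so Hazel can sit as late as position 9 − 1 = 8.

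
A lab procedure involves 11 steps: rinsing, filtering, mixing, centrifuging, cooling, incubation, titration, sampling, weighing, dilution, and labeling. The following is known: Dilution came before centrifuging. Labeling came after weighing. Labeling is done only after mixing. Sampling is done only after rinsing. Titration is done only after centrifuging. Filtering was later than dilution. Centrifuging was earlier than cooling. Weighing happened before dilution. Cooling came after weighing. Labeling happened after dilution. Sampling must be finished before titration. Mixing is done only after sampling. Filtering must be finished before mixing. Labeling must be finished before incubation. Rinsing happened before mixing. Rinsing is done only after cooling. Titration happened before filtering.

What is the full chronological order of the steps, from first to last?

The constraints fix every adjacent pair, so only one ordering works:
weighing → dilution → centrifuging → cooling → rinsing → sampling → titration → filtering → mixing → labeling → incubation.

weighing, dilution, centrifuging, cooling, rinsing, sampling, titration, filtering, mixing, labeling, incubation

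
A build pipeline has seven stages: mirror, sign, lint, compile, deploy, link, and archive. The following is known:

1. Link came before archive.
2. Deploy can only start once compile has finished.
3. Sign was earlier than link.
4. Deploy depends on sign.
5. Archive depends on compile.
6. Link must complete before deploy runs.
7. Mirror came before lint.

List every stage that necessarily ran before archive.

compile, link, sign

Directly stated before archive: compile and link.
Sign reaches archive via sign → link → archive.
No chain forces mirror (or any of the others) ahead of archive.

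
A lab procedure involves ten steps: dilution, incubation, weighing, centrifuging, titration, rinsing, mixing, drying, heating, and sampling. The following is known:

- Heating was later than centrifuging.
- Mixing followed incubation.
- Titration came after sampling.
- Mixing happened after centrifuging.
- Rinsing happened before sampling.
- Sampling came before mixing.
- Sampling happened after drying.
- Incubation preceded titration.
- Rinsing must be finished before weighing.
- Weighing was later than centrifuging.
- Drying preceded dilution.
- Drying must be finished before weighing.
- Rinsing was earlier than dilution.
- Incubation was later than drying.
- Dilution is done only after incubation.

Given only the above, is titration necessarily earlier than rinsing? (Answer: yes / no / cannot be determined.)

no

Tracing the constraints gives rinsing → sampling → titration, so rinsing must come before titration.
That means titration cannot be before rinsing.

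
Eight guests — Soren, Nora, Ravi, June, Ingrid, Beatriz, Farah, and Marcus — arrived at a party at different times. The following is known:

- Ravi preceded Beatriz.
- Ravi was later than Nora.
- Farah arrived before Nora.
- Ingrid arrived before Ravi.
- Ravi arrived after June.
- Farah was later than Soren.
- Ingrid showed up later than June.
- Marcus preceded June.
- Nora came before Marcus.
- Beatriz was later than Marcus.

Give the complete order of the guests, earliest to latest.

Soren, Farah, Nora, Marcus, June, Ingrid, Ravi, Beatriz

The constraints fix every adjacent pair, so only one ordering works:
Soren → Farah → Nora → Marcus → June → Ingrid → Ravi → Beatriz.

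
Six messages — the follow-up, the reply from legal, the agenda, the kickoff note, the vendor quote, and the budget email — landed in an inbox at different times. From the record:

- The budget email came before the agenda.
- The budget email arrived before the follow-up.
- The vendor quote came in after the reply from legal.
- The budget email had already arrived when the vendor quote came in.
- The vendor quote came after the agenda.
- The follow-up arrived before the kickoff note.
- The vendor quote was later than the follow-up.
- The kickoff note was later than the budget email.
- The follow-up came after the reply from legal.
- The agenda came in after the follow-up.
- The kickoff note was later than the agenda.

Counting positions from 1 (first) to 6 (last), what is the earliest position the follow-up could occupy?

3

The budget email and the reply from legal must both come before the follow-up — 2 forced predecessors.
Nothing else is forced ahead of the follow-up, so its earliest slot is position 2 + 1 = 3.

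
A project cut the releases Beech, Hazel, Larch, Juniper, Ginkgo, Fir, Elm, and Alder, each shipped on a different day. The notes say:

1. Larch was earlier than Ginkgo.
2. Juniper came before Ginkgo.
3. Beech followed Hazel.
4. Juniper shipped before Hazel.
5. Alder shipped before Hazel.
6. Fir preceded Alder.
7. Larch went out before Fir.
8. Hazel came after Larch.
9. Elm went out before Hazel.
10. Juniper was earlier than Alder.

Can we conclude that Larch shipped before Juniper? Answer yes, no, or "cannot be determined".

No chain of stated constraints runs from Larch to Juniper, and none runs from Juniper to Larch either.
So the relative order of Larch and Juniper is not fixed by the given facts.

cannot be determined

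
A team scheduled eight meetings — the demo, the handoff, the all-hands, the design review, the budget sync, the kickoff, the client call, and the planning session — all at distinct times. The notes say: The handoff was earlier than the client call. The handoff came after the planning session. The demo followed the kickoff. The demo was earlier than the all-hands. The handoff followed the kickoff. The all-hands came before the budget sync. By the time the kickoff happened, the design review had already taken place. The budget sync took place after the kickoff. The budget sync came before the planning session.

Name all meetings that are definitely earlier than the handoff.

the all-hands, the budget sync, the demo, the design review, the kickoff, the planning session

Directly stated before the handoff: the kickoff and the planning session.
The all-hands reaches the handoff via the all-hands → the budget sync → the planning session → the handoff.
The budget sync reaches the handoff via the budget sync → the planning session → the handoff.
The demo reaches the handoff via the demo → the all-hands → the budget sync → the planning session → the handoff.
Likewise the design review reaches the handoff by chaining the stated constraints.
No chain forces the client call ahead of the handoff.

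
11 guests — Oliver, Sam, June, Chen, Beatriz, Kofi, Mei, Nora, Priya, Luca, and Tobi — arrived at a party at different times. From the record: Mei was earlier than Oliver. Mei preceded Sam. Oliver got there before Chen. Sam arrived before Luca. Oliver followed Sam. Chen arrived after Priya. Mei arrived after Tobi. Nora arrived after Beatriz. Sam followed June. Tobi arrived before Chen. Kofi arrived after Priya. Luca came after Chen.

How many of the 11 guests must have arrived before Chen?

6

Directly stated before Chen: Oliver, Priya, and Tobi.
June reaches Chen via June → Sam → Oliver → Chen.
Mei reaches Chen via Mei → Oliver → Chen.
Sam reaches Chen via Sam → Oliver → Chen.
No chain forces Beatriz (or any of the others) ahead of Chen.
That's June, Mei, Oliver, Priya, Sam, and Tobi — 6 in all.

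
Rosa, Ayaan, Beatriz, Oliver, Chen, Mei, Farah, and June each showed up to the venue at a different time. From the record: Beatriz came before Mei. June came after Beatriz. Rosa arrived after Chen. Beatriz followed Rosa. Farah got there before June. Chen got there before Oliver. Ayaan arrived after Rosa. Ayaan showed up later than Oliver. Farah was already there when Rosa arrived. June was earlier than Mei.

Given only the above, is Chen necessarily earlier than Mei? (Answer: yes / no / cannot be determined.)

Chain the constraints: Chen → Rosa → Beatriz → Mei. Each link is directly stated, so Chen comes before Mei.

yes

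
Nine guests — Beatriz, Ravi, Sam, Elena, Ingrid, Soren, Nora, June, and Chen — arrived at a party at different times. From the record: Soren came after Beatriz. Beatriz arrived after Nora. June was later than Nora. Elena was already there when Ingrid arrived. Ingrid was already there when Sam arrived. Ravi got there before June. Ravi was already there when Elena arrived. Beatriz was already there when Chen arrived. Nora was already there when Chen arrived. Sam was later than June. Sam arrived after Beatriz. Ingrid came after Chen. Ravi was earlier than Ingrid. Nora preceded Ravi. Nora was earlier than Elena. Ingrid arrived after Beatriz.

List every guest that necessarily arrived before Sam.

Directly stated before Sam: Beatriz, Ingrid, and June.
Chen reaches Sam via Chen → Ingrid → Sam.
Elena reaches Sam via Elena → Ingrid → Sam.
Nora reaches Sam via Nora → June → Sam.
Likewise Ravi reaches Sam by chaining the stated constraints.
No chain forces Soren ahead of Sam.

Beatriz, Chen, Elena, Ingrid, June, Nora, Ravi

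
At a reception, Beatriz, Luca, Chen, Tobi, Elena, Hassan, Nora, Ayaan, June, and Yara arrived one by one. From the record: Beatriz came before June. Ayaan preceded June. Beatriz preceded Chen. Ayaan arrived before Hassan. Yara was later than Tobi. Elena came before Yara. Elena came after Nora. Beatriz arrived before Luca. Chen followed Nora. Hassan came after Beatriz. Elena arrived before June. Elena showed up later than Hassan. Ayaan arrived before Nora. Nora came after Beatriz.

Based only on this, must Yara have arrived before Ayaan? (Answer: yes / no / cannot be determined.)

no

Tracing the constraints gives Ayaan → Hassan → Elena → Yara, so Ayaan must come before Yara.
That means Yara cannot be before Ayaan.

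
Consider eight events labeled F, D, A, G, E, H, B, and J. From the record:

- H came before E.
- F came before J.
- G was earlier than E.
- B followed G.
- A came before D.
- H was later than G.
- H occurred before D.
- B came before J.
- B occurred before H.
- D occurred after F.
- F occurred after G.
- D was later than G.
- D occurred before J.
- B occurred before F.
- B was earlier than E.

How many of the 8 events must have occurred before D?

Directly stated before D: A, F, G, and H.
B reaches D via B → H → D.
That's A, B, F, G, and H — 5 in all.

5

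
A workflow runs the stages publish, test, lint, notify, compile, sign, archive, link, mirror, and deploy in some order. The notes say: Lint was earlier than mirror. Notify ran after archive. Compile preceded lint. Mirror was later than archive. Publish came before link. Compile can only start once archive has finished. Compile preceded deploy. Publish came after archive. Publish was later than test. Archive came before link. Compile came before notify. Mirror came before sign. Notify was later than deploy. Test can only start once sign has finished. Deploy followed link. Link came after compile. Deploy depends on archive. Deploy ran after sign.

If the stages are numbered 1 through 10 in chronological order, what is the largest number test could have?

6

Test must come before deploy, link, notify, and publish — 4 stages forced after it.
Everything else can be placed before test in some valid order, so test can sit as late as position 10 − 4 = 6.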